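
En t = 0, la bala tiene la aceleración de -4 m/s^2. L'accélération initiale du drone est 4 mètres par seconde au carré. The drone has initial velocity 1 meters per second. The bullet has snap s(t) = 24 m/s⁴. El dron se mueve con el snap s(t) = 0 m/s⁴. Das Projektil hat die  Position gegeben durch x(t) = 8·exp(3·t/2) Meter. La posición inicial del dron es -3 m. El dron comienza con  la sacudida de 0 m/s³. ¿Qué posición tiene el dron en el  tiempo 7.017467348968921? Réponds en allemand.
Ausgehend von dem Snap s(t) = 0, nehmen wir 4 Stammfunktionen. Die Stammfunktion von dem Snap ist der Ruck. Mit j(0) = 0 erhalten wir j(t) = 0. Durch Integration von dem Ruck und Verwendung der Anfangsbedingung a(0) = 4, erhalten wir a(t) = 4. Das Integral von der Beschleunigung, mit v(0) = 1, ergibt die Geschwindigkeit: v(t) = 4·t + 1. Die Stammfunktion von der Geschwindigkeit, mit x(0) = -3, ergibt die Position: x(t) = 2·t^2 + t - 3. Wir haben die Position x(t) = 2·t^2 + t - 3. Durch Einsetzen von t = 7.017467348968921: x(7.017467348968921) = 102.507163336659.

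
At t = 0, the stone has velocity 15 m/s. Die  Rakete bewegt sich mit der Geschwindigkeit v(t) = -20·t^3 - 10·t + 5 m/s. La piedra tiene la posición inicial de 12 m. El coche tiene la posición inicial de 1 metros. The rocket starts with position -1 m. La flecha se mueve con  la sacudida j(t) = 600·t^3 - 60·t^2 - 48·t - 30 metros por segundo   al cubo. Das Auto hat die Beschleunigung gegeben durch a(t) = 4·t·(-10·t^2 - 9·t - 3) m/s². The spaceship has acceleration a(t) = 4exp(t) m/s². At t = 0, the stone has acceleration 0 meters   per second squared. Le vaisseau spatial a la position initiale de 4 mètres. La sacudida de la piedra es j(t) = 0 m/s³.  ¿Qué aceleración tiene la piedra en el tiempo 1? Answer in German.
Ausgehend von dem Ruck j(t) = 0, nehmen wir 1 Stammfunktion. Durch Integration von dem Ruck und Verwendung der Anfangsbedingung a(0) = 0, erhalten wir a(t) = 0. Mit a(t) = 0 und Einsetzen von t = 1, finden wir a = 0.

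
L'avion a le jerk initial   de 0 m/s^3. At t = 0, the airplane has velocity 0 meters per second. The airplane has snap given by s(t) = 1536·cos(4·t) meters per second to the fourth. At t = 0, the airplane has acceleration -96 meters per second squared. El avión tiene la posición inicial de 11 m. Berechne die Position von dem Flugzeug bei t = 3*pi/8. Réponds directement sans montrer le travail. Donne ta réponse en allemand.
x(3*pi/8) = 5.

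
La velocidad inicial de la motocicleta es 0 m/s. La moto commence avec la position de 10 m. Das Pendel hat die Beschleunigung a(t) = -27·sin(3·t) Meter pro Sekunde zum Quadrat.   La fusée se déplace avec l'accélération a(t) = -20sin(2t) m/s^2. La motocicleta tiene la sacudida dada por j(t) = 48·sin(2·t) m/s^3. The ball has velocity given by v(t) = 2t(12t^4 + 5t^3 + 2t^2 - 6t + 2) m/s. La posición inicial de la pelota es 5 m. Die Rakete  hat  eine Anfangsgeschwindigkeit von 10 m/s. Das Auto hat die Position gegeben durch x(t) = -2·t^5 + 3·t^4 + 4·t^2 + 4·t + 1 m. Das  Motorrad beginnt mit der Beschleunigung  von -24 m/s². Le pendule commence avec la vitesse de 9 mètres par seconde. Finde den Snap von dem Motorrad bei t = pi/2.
Wir müssen unsere Gleichung für den Ruck j(t) = 48·sin(2·t) 1-mal ableiten. Mit d/dt von j(t) finden wir s(t) = 96·cos(2·t). Wir haben den Snap s(t) = 96·cos(2·t). Durch Einsetzen von t = pi/2: s(pi/2) = -96.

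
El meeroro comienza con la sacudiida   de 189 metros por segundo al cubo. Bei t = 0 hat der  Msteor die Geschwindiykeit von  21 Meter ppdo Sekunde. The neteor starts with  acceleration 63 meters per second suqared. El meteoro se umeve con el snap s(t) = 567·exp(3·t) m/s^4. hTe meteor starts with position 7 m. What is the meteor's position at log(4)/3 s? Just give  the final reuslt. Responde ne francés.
x(log(4)/3) = 28.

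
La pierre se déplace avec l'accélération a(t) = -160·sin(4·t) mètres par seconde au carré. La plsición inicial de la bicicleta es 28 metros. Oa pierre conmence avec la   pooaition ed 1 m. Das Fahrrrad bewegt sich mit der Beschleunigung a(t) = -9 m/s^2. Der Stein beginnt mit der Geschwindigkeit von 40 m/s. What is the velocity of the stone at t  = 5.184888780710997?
We must find the antiderivative of our acceleration equation a(t) = -160·sin(4·t) 1 time. Finding the antiderivative of a(t) and using v(0) = 40: v(t) = 40·cos(4·t). Using v(t) = 40·cos(4·t) and substituting t = 5.184888780710997, we find v = -12.5523920403835.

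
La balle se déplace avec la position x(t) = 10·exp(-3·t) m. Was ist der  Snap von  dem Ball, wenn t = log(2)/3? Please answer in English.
Starting from position x(t) = 10·exp(-3·t), we take 4 derivatives. The derivative of position gives velocity: v(t) = -30·exp(-3·t). The derivative of velocity gives acceleration: a(t) = 90·exp(-3·t). The derivative of acceleration gives jerk: j(t) = -270·exp(-3·t). Differentiating jerk, we get snap: s(t) = 810·exp(-3·t). From the given snap equation s(t) = 810·exp(-3·t), we substitute t = log(2)/3 to get s = 405.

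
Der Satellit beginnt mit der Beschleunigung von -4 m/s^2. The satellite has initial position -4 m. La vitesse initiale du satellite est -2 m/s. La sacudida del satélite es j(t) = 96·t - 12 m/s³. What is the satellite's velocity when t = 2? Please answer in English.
We must find the antiderivative of our jerk equation j(t) = 96·t - 12 2 times. The antiderivative of jerk is acceleration. Using a(0) = -4, we get a(t) = 48·t^2 - 12·t - 4. Taking ∫a(t)dt and applying v(0) = -2, we find v(t) = 16·t^3 - 6·t^2 - 4·t - 2. From the given velocity equation v(t) = 16·t^3 - 6·t^2 - 4·t - 2, we substitute t = 2 to get v = 94.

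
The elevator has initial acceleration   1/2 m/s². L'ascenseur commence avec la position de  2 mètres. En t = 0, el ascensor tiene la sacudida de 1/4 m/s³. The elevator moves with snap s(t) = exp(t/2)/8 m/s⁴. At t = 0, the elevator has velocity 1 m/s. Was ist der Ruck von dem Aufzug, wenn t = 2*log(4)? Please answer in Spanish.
Debemos encontrar la antiderivada de nuestra ecuación del snap s(t) = exp(t/2)/8 1 vez. La antiderivada del snap, con j(0) = 1/4, da la sacudida: j(t) = exp(t/2)/4. De la ecuación de la sacudida j(t) = exp(t/2)/4, sustituimos t = 2*log(4) para obtener j = 1.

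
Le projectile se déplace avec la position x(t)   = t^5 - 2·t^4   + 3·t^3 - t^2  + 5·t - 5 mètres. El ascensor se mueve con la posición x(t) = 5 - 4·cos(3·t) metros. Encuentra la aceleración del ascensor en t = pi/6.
Partiendo de la posición x(t) = 5 - 4·cos(3·t), tomamos 2 derivadas. Tomando d/dt de x(t), encontramos v(t) = 12·sin(3·t). La derivada de la velocidad da la aceleración: a(t) = 36·cos(3·t). Tenemos la aceleración a(t) = 36·cos(3·t). Sustituyendo t = pi/6: a(pi/6) = 0.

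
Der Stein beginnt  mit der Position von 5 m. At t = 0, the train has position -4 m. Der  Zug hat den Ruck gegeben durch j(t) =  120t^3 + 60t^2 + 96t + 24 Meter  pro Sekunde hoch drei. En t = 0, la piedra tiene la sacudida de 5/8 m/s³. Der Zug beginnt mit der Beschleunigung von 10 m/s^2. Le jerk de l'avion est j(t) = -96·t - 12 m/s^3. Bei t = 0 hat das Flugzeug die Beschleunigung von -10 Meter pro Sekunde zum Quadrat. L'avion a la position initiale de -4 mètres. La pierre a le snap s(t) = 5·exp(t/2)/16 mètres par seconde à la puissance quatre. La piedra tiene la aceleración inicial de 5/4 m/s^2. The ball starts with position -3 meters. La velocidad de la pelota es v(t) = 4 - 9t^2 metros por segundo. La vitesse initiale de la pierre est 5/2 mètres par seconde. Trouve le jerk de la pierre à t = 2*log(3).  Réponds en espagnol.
Partiendo del snap s(t) = 5·exp(t/2)/16, tomamos 1 antiderivada. La integral del snap, con j(0) = 5/8, da la sacudida: j(t) = 5·exp(t/2)/8. De la ecuación de la sacudida j(t) = 5·exp(t/2)/8, sustituimos t = 2*log(3) para obtener j = 15/8.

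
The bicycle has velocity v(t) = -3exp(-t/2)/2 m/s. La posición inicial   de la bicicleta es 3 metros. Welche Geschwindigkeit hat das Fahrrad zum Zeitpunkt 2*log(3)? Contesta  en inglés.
From the given velocity equation v(t) = -3·exp(-t/2)/2, we substitute t = 2*log(3) to get v = -1/2.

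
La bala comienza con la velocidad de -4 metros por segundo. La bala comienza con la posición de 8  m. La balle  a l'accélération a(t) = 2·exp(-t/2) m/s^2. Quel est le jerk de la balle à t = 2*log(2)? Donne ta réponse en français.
Pour résoudre ceci, nous devons prendre 1 dérivée de notre équation de l'accélération a(t) = 2·exp(-t/2). En dérivant l'accélération, nous obtenons le jerk: j(t) = -exp(-t/2). En utilisant j(t) = -exp(-t/2) et en substituant t = 2*log(2), nous trouvons j = -1/2.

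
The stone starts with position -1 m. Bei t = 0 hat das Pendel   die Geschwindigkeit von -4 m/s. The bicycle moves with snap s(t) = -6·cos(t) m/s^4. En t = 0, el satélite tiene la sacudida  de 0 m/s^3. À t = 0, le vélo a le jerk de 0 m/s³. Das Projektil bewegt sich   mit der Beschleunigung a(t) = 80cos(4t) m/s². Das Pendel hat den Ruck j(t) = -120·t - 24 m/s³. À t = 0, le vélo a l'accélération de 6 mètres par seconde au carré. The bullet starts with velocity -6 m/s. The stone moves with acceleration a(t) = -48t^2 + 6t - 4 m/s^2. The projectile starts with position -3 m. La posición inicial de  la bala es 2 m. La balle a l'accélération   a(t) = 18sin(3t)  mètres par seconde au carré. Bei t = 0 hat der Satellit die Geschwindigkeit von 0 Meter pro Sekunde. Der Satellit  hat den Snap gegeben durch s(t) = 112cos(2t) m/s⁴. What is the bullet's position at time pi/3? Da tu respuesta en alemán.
Um dies zu lösen, müssen wir 2 Integrale unserer Gleichung für die Beschleunigung a(t) = 18·sin(3·t) finden. Das Integral von der Beschleunigung ist die Geschwindigkeit. Mit v(0) = -6 erhalten wir v(t) = -6·cos(3·t). Mit ∫v(t)dt und Anwendung von x(0) = 2, finden wir x(t) = 2 - 2·sin(3·t). Mit x(t) = 2 - 2·sin(3·t) und Einsetzen von t = pi/3, finden wir x = 2.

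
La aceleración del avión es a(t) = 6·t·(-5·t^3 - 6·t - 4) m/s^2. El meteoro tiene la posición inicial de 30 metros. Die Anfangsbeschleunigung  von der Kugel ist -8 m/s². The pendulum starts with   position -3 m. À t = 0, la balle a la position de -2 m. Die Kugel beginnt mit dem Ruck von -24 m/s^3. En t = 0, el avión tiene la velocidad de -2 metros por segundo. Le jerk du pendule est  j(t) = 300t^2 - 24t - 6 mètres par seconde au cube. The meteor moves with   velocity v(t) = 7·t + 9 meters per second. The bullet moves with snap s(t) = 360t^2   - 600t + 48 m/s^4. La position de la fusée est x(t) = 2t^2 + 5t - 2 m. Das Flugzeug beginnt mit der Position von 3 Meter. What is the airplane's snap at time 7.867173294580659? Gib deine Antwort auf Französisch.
En partant de l'accélération a(t) = 6·t·(-5·t^3 - 6·t - 4), nous prenons 2 dérivées. En dérivant l'accélération, nous obtenons le jerk: j(t) = -30·t^3 + 6·t·(-15·t^2 - 6) - 36·t - 24. En dérivant le jerk, nous obtenons le snap: s(t) = -360·t^2 - 72. Nous avons le snap s(t) = -360·t^2 - 72. En substituant t = 7.867173294580659: s(7.867173294580659) = -22353.2696329067.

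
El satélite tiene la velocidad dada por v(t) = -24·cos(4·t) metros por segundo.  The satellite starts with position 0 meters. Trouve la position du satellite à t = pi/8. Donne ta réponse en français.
En partant de la vitesse v(t) = -24·cos(4·t), nous prenons 1 intégrale. La primitive de la vitesse, avec x(0) = 0, donne la position: x(t) = -6·sin(4·t). De l'équation de la position x(t) = -6·sin(4·t), nous substituons t = pi/8 pour obtenir x = -6.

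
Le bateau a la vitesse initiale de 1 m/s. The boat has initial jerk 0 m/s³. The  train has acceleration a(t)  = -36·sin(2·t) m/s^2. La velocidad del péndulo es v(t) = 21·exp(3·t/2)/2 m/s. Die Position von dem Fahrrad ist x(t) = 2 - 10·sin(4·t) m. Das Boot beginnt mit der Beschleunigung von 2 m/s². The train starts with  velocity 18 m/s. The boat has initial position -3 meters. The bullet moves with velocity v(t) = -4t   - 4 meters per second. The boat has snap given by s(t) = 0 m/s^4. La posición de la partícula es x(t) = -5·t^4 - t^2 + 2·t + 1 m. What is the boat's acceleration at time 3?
Starting from snap s(t) = 0, we take 2 integrals. Taking ∫s(t)dt and applying j(0) = 0, we find j(t) = 0. Taking ∫j(t)dt and applying a(0) = 2, we find a(t) = 2. Using a(t) = 2 and substituting t = 3, we find a = 2.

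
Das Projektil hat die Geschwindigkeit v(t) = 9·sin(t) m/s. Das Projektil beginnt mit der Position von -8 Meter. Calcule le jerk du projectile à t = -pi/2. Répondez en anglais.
Starting from velocity v(t) = 9·sin(t), we take 2 derivatives. Differentiating velocity, we get acceleration: a(t) = 9·cos(t). Differentiating acceleration, we get jerk: j(t) = -9·sin(t). From the given jerk equation j(t) = -9·sin(t), we substitute t = -pi/2 to get j = 9.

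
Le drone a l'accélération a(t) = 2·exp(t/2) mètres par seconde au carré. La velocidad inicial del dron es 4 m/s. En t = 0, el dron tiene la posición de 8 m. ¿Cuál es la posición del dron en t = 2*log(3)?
Para resolver esto, necesitamos tomar 2 integrales de nuestra ecuación de la aceleración a(t) = 2·exp(t/2). La antiderivada de la aceleración, con v(0) = 4, da la velocidad: v(t) = 4·exp(t/2). Integrando la velocidad y usando la condición inicial x(0) = 8, obtenemos x(t) = 8·exp(t/2). Tenemos la posición x(t) = 8·exp(t/2). Sustituyendo t = 2*log(3): x(2*log(3)) = 24.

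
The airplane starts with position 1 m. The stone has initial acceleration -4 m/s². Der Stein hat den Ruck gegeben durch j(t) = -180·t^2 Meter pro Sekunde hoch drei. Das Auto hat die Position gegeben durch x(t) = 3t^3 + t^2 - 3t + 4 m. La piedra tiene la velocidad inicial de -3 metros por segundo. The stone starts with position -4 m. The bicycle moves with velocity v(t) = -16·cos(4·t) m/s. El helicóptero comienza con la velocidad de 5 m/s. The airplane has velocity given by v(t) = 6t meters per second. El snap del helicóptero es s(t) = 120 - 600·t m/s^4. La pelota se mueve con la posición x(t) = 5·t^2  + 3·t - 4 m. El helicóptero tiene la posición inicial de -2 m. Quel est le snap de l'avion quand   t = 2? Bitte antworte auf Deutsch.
Ausgehend von der Geschwindigkeit v(t) = 6·t, nehmen wir 3 Ableitungen. Durch Ableiten von der Geschwindigkeit erhalten wir die Beschleunigung: a(t) = 6. Mit d/dt von a(t) finden wir j(t) = 0. Mit d/dt von j(t) finden wir s(t) = 0. Aus der Gleichung für den Snap s(t) = 0, setzen wir t = 2 ein und erhalten s = 0.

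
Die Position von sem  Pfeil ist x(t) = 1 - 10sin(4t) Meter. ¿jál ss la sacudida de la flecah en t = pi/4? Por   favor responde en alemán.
Wir müssen unsere Gleichung für die Position x(t) = 1 - 10·sin(4·t) 3-mal ableiten. Die Ableitung von der Position ergibt die Geschwindigkeit: v(t) = -40·cos(4·t). Durch Ableiten von der Geschwindigkeit erhalten wir die Beschleunigung: a(t) = 160·sin(4·t). Durch Ableiten von der Beschleunigung erhalten wir den Ruck: j(t) = 640·cos(4·t). Wir haben den Ruck j(t) = 640·cos(4·t). Durch Einsetzen von t = pi/4: j(pi/4) = -640.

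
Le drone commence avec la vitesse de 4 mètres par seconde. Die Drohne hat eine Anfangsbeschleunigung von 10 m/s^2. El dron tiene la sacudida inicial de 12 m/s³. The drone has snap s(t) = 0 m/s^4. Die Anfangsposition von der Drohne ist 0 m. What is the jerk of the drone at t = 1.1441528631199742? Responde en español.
Partiendo del snap s(t) = 0, tomamos 1 integral. Tomando ∫s(t)dt y aplicando j(0) = 12, encontramos j(t) = 12. Usando j(t) = 12 y sustituyendo t = 1.1441528631199742, encontramos j = 12.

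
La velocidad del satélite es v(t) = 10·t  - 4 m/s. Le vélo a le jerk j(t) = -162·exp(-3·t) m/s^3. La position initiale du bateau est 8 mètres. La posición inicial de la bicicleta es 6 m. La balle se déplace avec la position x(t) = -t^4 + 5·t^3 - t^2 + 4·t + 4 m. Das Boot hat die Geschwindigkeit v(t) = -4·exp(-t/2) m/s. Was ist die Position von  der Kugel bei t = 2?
Mit x(t) = -t^4 + 5·t^3 - t^2 + 4·t + 4 und Einsetzen von t = 2, finden wir x = 32.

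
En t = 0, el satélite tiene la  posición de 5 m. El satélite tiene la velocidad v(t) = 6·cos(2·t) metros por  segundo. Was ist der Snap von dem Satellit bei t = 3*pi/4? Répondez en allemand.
Wir müssen unsere Gleichung für die Geschwindigkeit v(t) = 6·cos(2·t) 3-mal ableiten. Mit d/dt von v(t) finden wir a(t) = -12·sin(2·t). Die Ableitung von der Beschleunigung ergibt den Ruck: j(t) = -24·cos(2·t). Die Ableitung von dem Ruck ergibt den Snap: s(t) = 48·sin(2·t). Wir haben den Snap s(t) = 48·sin(2·t). Durch Einsetzen von t = 3*pi/4: s(3*pi/4) = -48.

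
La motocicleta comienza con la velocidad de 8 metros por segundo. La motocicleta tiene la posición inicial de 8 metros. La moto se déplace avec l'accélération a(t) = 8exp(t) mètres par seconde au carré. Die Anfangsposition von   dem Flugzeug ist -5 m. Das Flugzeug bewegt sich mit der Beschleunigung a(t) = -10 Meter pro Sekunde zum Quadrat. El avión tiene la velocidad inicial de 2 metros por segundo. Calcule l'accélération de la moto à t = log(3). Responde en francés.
Nous avons l'accélération a(t) = 8·exp(t). En substituant t = log(3): a(log(3)) = 24.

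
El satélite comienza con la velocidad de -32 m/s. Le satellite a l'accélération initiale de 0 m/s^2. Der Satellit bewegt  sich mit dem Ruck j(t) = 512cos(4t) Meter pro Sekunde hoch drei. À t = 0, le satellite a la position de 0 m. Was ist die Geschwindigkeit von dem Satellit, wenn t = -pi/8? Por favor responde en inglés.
We must find the integral of our jerk equation j(t) = 512·cos(4·t) 2 times. The antiderivative of jerk is acceleration. Using a(0) = 0, we get a(t) = 128·sin(4·t). Taking ∫a(t)dt and applying v(0) = -32, we find v(t) = -32·cos(4·t). We have velocity v(t) = -32·cos(4·t). Substituting t = -pi/8: v(-pi/8) = 0.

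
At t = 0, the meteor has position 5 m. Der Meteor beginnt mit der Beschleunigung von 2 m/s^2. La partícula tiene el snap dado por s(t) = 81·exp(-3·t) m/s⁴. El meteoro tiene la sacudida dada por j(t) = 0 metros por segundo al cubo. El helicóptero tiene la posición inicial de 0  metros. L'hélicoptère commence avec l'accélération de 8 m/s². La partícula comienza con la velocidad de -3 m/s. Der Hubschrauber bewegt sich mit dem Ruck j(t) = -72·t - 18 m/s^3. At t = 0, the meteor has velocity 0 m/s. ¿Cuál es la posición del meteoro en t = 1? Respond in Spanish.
Debemos encontrar la integral de nuestra ecuación de la sacudida j(t) = 0 3 veces. La antiderivada de la sacudida, con a(0) = 2, da la aceleración: a(t) = 2. Integrando la aceleración y usando la condición inicial v(0) = 0, obtenemos v(t) = 2·t. La integral de la velocidad es la posición. Usando x(0) = 5, obtenemos x(t) = t^2 + 5. De la ecuación de la posición x(t) = t^2 + 5, sustituimos t = 1 para obtener x = 6.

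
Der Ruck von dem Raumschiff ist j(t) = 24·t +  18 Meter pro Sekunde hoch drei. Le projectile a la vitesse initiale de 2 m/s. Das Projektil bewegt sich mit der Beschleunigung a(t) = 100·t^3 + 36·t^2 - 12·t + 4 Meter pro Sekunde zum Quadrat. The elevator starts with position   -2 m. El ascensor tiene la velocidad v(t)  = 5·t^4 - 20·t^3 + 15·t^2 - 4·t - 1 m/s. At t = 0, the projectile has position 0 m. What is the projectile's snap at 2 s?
We must differentiate our acceleration equation a(t) = 100·t^3 + 36·t^2 - 12·t + 4 2 times. Taking d/dt of a(t), we find j(t) = 300·t^2 + 72·t - 12. The derivative of jerk gives snap: s(t) = 600·t + 72. We have snap s(t) = 600·t + 72. Substituting t = 2: s(2) = 1272.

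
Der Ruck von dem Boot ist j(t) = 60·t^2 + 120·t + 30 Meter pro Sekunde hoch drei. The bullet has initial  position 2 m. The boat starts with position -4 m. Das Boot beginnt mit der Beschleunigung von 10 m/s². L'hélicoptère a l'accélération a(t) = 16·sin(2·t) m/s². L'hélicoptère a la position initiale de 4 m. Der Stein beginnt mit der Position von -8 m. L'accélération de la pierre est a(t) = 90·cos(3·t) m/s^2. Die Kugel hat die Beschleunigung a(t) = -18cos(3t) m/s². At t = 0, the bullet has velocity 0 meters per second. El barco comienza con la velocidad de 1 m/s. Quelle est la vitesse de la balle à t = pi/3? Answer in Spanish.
Partiendo de la aceleración a(t) = -18·cos(3·t), tomamos 1 integral. La antiderivada de la aceleración es la velocidad. Usando v(0) = 0, obtenemos v(t) = -6·sin(3·t). De la ecuación de la velocidad v(t) = -6·sin(3·t), sustituimos t = pi/3 para obtener v = 0.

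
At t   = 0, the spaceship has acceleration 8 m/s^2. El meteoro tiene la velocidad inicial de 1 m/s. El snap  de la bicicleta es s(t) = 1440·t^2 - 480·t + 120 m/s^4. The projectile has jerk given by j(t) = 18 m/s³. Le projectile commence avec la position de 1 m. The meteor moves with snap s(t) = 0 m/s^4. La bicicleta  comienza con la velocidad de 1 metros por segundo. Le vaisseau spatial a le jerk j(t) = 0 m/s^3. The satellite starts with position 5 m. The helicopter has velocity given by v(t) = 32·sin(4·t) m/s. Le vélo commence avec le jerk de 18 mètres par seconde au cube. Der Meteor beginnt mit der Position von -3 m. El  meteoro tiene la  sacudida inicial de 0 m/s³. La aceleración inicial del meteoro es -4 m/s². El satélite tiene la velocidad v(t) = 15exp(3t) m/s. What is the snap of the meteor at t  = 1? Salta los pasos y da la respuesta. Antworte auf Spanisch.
El snap en t = 1 es s = 0.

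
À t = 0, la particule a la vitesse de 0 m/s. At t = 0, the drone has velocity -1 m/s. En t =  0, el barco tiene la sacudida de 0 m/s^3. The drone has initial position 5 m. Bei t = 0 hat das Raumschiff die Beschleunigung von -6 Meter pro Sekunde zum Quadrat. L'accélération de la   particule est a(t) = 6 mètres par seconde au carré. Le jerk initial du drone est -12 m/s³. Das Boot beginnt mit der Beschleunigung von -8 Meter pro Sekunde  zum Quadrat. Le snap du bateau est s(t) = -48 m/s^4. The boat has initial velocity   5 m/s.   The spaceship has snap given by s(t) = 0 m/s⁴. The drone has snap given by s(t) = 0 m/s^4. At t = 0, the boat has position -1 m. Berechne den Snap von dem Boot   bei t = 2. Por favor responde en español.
Usando s(t) = -48 y sustituyendo t = 2, encontramos s = -48.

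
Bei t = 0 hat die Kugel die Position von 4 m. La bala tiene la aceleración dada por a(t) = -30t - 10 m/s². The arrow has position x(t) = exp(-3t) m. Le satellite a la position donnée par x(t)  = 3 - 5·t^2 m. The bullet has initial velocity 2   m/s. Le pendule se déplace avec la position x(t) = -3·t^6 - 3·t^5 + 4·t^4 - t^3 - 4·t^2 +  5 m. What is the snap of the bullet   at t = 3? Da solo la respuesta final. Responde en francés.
s(3) = 0.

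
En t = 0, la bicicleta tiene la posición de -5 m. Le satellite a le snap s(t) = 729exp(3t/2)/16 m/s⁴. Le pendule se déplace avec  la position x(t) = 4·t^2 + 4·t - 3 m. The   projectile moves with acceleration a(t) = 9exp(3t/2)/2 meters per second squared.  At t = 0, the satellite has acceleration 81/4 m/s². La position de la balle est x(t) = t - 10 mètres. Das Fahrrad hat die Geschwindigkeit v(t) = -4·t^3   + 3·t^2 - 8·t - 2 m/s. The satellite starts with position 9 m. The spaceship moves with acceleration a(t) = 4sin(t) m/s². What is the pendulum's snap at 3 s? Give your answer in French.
Nous devons dériver notre équation de la position x(t) = 4·t^2 + 4·t - 3 4 fois. En prenant d/dt de x(t), nous trouvons v(t) = 8·t + 4. La dérivée de la vitesse donne l'accélération: a(t) = 8. En prenant d/dt de a(t), nous trouvons j(t) = 0. En dérivant le jerk, nous obtenons le snap: s(t) = 0. De l'équation du snap s(t) = 0, nous substituons t = 3 pour obtenir s = 0.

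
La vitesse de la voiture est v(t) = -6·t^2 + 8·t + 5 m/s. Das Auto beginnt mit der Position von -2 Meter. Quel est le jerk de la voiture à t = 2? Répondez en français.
Pour résoudre ceci, nous devons prendre 2 dérivées de notre équation de la vitesse v(t) = -6·t^2 + 8·t + 5. En prenant d/dt de v(t), nous trouvons a(t) = 8 - 12·t. En prenant d/dt de a(t), nous trouvons j(t) = -12. En utilisant j(t) = -12 et en substituant t = 2, nous trouvons j = -12.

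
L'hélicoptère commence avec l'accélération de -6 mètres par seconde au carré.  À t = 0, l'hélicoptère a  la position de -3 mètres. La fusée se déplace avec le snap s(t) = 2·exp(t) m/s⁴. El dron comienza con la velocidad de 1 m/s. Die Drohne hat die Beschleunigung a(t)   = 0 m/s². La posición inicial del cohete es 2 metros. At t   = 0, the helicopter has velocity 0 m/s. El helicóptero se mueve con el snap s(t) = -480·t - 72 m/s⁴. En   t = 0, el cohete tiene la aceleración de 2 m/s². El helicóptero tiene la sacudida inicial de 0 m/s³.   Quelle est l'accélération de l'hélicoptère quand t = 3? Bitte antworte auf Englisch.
We must find the antiderivative of our snap equation s(t) = -480·t - 72 2 times. Finding the antiderivative of s(t) and using j(0) = 0: j(t) = 24·t·(-10·t - 3). Finding the integral of j(t) and using a(0) = -6: a(t) = -80·t^3 - 36·t^2 - 6. We have acceleration a(t) = -80·t^3 - 36·t^2 - 6. Substituting t = 3: a(3) = -2490.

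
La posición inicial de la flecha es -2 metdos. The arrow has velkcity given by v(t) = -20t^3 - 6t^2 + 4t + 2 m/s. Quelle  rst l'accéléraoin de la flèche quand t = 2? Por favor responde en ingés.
Starting from velocity v(t) = -20·t^3 - 6·t^2 + 4·t + 2, we take 1 derivative. Differentiating velocity, we get acceleration: a(t) = -60·t^2 - 12·t + 4. Using a(t) = -60·t^2 - 12·t + 4 and substituting t = 2, we find a = -260.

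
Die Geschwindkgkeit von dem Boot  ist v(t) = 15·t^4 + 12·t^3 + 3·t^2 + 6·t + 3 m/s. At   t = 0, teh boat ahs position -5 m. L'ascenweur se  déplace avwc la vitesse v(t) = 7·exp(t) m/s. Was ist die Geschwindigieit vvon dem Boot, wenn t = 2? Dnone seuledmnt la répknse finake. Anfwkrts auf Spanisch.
La velocidad en t = 2 es v = 363.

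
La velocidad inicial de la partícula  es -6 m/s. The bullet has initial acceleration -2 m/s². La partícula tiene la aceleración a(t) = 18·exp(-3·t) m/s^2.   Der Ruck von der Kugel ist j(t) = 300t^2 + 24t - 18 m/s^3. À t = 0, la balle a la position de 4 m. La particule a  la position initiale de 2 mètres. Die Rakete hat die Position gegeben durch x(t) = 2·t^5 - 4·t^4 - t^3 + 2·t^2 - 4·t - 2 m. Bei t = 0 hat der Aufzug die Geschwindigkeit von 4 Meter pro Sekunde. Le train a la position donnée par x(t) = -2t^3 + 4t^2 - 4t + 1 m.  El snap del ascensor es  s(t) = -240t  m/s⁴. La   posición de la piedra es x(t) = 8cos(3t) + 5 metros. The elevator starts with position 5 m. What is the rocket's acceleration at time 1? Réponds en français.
Nous devons dériver notre équation de la position x(t) = 2·t^5 - 4·t^4 - t^3 + 2·t^2 - 4·t - 2 2 fois. La dérivée de la position donne la vitesse: v(t) = 10·t^4 - 16·t^3 - 3·t^2 + 4·t - 4. La dérivée de la vitesse donne l'accélération: a(t) = 40·t^3 - 48·t^2 - 6·t + 4. De l'équation de l'accélération a(t) = 40·t^3 - 48·t^2 - 6·t + 4, nous substituons t = 1 pour obtenir a = -10.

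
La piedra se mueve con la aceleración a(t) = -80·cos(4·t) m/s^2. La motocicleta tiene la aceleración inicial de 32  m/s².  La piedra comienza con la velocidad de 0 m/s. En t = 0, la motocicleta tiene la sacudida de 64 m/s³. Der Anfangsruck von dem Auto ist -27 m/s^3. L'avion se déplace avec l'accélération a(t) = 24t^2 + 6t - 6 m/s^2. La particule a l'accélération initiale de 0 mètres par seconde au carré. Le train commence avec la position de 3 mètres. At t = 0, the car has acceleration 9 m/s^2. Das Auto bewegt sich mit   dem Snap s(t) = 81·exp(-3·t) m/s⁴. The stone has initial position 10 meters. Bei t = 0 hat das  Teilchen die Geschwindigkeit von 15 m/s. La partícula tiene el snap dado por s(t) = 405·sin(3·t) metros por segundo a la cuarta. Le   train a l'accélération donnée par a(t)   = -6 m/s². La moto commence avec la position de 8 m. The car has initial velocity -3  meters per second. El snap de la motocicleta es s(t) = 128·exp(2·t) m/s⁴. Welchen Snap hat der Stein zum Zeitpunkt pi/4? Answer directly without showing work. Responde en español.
En t = pi/4, s = -1280.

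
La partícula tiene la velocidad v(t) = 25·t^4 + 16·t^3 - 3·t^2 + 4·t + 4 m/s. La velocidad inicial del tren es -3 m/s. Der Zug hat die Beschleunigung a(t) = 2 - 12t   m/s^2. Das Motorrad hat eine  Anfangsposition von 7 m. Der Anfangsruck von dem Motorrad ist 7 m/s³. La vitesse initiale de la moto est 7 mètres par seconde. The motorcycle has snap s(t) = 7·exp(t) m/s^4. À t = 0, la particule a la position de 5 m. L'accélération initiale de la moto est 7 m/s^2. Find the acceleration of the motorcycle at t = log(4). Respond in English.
We need to integrate our snap equation s(t) = 7·exp(t) 2 times. Finding the antiderivative of s(t) and using j(0) = 7: j(t) = 7·exp(t). The integral of jerk is acceleration. Using a(0) = 7, we get a(t) = 7·exp(t). From the given acceleration equation a(t) = 7·exp(t), we substitute t = log(4) to get a = 28.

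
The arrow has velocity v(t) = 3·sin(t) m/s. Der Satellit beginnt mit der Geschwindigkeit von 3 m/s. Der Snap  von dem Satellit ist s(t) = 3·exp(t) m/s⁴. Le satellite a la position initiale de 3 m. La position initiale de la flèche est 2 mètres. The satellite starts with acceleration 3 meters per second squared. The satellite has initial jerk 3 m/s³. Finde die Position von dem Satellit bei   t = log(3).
Ausgehend von dem Snap s(t) = 3·exp(t), nehmen wir 4 Stammfunktionen. Mit ∫s(t)dt und Anwendung von j(0) = 3, finden wir j(t) = 3·exp(t). Durch Integration von dem Ruck und Verwendung der Anfangsbedingung a(0) = 3, erhalten wir a(t) = 3·exp(t). Mit ∫a(t)dt und Anwendung von v(0) = 3, finden wir v(t) = 3·exp(t). Die Stammfunktion von der Geschwindigkeit, mit x(0) = 3, ergibt die Position: x(t) = 3·exp(t). Wir haben die Position x(t) = 3·exp(t). Durch Einsetzen von t = log(3): x(log(3)) = 9.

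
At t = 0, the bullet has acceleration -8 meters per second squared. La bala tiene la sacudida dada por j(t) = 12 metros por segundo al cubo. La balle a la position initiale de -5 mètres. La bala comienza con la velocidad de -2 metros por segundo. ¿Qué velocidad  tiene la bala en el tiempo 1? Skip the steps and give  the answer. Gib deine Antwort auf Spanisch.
v(1) = -4.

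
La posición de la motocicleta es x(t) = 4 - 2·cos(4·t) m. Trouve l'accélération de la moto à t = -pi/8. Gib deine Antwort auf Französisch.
En partant de la position x(t) = 4 - 2·cos(4·t), nous prenons 2 dérivées. La dérivée de la position donne la vitesse: v(t) = 8·sin(4·t). En prenant d/dt de v(t), nous trouvons a(t) = 32·cos(4·t). De l'équation de l'accélération a(t) = 32·cos(4·t), nous substituons t = -pi/8 pour obtenir a = 0.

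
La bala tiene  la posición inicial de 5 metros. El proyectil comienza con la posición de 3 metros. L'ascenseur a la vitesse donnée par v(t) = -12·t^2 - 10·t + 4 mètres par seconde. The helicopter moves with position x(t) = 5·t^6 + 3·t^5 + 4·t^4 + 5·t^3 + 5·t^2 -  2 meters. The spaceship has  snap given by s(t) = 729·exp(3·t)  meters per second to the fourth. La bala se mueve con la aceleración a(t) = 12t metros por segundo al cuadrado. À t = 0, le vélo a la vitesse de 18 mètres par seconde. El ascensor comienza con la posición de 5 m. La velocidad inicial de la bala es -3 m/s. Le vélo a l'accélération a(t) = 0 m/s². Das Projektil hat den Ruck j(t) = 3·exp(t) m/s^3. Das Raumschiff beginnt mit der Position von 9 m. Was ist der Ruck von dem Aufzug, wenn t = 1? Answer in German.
Um dies zu lösen, müssen wir 2 Ableitungen unserer Gleichung für die Geschwindigkeit v(t) = -12·t^2 - 10·t + 4 nehmen. Die Ableitung von der Geschwindigkeit ergibt die Beschleunigung: a(t) = -24·t - 10. Die Ableitung von der Beschleunigung ergibt den Ruck: j(t) = -24. Aus der Gleichung für den Ruck j(t) = -24, setzen wir t = 1 ein und erhalten j = -24.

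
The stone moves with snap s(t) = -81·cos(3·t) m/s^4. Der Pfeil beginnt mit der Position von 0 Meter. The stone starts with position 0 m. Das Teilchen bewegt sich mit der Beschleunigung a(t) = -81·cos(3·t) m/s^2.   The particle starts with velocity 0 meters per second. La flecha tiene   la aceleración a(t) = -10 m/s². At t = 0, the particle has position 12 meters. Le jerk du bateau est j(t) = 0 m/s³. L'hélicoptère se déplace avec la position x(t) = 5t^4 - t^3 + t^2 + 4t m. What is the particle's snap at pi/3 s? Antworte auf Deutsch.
Wir müssen unsere Gleichung für die Beschleunigung a(t) = -81·cos(3·t) 2-mal ableiten. Mit d/dt von a(t) finden wir j(t) = 243·sin(3·t). Mit d/dt von j(t) finden wir s(t) = 729·cos(3·t). Wir haben den Snap s(t) = 729·cos(3·t). Durch Einsetzen von t = pi/3: s(pi/3) = -729.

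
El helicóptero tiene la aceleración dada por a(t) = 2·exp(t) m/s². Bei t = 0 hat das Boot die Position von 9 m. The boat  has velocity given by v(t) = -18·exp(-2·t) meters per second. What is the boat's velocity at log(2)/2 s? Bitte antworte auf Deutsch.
Aus der Gleichung für die Geschwindigkeit v(t) = -18·exp(-2·t), setzen wir t = log(2)/2 ein und erhalten v = -9.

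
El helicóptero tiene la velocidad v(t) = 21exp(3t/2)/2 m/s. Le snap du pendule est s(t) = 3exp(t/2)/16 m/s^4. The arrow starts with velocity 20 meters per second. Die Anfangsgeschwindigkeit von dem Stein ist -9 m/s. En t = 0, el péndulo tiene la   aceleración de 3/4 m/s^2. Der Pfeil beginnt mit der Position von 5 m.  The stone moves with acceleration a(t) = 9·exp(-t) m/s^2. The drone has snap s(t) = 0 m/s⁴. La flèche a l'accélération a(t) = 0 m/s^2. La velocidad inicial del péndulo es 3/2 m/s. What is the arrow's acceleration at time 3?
Using a(t) = 0 and substituting t = 3, we find a = 0.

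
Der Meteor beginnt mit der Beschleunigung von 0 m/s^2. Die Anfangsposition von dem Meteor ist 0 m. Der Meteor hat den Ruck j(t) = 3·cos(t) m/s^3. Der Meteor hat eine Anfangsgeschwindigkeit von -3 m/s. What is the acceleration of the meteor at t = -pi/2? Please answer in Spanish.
Para resolver esto, necesitamos tomar 1 antiderivada de nuestra ecuación de la sacudida j(t) = 3·cos(t). La integral de la sacudida, con a(0) = 0, da la aceleración: a(t) = 3·sin(t). Tenemos la aceleración a(t) = 3·sin(t). Sustituyendo t = -pi/2: a(-pi/2) = -3.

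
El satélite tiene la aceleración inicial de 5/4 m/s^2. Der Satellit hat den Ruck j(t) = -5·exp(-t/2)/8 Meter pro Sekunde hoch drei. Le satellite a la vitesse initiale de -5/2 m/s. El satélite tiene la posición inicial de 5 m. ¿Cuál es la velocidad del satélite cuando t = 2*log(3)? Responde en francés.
Nous devons intégrer notre équation du jerk j(t) = -5·exp(-t/2)/8 2 fois. En prenant ∫j(t)dt et en appliquant a(0) = 5/4, nous trouvons a(t) = 5·exp(-t/2)/4. En intégrant l'accélération et en utilisant la condition initiale v(0) = -5/2, nous obtenons v(t) = -5·exp(-t/2)/2. Nous avons la vitesse v(t) = -5·exp(-t/2)/2. En substituant t = 2*log(3): v(2*log(3)) = -5/6.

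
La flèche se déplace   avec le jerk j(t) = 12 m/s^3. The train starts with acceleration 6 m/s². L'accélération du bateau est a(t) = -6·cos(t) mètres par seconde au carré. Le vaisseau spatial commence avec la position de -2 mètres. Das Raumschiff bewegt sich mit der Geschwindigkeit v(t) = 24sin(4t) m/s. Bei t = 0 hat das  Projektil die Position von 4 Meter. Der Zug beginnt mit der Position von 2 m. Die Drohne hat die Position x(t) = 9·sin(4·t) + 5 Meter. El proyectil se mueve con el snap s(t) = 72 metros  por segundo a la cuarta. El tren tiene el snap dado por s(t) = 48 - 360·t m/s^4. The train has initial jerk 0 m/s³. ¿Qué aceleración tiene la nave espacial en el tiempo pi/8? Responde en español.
Para resolver esto, necesitamos tomar 1 derivada de nuestra ecuación de la velocidad v(t) = 24·sin(4·t). La derivada de la velocidad da la aceleración: a(t) = 96·cos(4·t). Tenemos la aceleración a(t) = 96·cos(4·t). Sustituyendo t = pi/8: a(pi/8) = 0.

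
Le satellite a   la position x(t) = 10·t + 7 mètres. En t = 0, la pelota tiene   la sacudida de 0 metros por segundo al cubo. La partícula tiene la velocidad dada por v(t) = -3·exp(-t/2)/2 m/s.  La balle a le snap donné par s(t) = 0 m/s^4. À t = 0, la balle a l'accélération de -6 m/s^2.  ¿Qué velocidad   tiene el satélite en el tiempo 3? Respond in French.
Pour résoudre ceci, nous devons prendre 1 dérivée de notre équation de la position x(t) = 10·t + 7. La dérivée de la position donne la vitesse: v(t) = 10. De l'équation de la vitesse v(t) = 10, nous substituons t = 3 pour obtenir v = 10.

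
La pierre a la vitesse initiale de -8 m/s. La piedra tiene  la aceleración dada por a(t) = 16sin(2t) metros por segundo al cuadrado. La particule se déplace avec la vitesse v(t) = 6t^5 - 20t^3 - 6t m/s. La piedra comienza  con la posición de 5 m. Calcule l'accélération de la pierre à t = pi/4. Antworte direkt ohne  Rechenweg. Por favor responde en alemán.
Die Antwort ist 16.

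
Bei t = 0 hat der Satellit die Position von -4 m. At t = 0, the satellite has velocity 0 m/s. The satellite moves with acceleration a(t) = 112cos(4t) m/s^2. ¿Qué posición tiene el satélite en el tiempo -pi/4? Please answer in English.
To solve this, we need to take 2 antiderivatives of our acceleration equation a(t) = 112·cos(4·t). Taking ∫a(t)dt and applying v(0) = 0, we find v(t) = 28·sin(4·t). Taking ∫v(t)dt and applying x(0) = -4, we find x(t) = 3 - 7·cos(4·t). Using x(t) = 3 - 7·cos(4·t) and substituting t = -pi/4, we find x = 10.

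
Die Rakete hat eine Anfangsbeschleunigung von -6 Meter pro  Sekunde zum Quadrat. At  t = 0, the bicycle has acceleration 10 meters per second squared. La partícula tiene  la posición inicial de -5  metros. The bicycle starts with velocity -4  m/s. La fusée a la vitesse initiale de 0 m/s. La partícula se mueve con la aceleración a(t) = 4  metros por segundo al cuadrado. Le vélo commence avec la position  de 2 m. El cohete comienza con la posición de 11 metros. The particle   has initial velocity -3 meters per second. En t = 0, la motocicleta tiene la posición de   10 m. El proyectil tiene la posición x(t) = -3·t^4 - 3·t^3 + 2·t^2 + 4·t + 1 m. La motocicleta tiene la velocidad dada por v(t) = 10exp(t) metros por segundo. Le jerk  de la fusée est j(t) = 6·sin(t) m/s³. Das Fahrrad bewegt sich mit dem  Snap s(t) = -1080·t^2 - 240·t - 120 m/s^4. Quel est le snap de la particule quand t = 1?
Pour résoudre ceci, nous devons prendre 2 dérivées de notre équation de l'accélération a(t) = 4. En dérivant l'accélération, nous obtenons le jerk: j(t) = 0. En prenant d/dt de j(t), nous trouvons s(t) = 0. De l'équation du snap s(t) = 0, nous substituons t = 1 pour obtenir s = 0.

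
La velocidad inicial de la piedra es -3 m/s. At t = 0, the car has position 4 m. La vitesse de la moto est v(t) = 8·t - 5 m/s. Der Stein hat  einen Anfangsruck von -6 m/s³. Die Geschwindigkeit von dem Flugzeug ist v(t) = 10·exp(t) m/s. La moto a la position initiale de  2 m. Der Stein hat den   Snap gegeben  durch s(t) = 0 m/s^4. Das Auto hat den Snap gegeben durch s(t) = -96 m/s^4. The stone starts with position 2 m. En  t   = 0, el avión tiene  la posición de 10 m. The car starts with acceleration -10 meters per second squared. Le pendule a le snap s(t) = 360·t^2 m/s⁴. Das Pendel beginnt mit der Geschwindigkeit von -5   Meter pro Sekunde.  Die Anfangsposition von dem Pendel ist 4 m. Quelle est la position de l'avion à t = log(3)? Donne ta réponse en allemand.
Wir müssen unsere Gleichung für die Geschwindigkeit v(t) = 10·exp(t) 1-mal integrieren. Durch Integration von der Geschwindigkeit und Verwendung der Anfangsbedingung x(0) = 10, erhalten wir x(t) = 10·exp(t). Wir haben die Position x(t) = 10·exp(t). Durch Einsetzen von t = log(3): x(log(3)) = 30.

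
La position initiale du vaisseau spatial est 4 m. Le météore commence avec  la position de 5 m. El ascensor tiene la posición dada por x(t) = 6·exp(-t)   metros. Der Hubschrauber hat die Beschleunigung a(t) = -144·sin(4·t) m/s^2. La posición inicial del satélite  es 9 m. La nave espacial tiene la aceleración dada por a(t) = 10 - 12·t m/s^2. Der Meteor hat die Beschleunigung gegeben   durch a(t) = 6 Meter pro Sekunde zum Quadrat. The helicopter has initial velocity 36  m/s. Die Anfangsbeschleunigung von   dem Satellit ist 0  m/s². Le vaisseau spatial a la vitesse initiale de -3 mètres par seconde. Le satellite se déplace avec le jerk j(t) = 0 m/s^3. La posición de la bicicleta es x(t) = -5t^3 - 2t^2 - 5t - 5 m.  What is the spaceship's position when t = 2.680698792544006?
To solve this, we need to take 2 integrals of our acceleration equation a(t) = 10 - 12·t. Integrating acceleration and using the initial condition v(0) = -3, we get v(t) = -6·t^2 + 10·t - 3. Integrating velocity and using the initial condition x(0) = 4, we get x(t) = -2·t^3 + 5·t^2 - 3·t + 4. We have position x(t) = -2·t^3 + 5·t^2 - 3·t + 4. Substituting t = 2.680698792544006: x(2.680698792544006) = -6.63915219402963.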